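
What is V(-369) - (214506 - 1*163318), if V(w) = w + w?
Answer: -51926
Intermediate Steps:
V(w) = 2*w
V(-369) - (214506 - 1*163318) = 2*(-369) - (214506 - 1*163318) = -738 - (214506 - 163318) = -738 - 1*51188 = -738 - 51188 = -51926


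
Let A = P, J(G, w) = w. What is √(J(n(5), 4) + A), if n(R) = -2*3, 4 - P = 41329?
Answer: I*√41321 ≈ 203.28*I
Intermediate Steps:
P = -41325 (P = 4 - 1*41329 = 4 - 41329 = -41325)
n(R) = -6
A = -41325
√(J(n(5), 4) + A) = √(4 - 41325) = √(-41321) = I*√41321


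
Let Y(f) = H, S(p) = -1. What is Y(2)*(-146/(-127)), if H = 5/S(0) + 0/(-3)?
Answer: -730/127 ≈ -5.7480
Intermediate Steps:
H = -5 (H = 5/(-1) + 0/(-3) = 5*(-1) + 0*(-1/3) = -5 + 0 = -5)
Y(f) = -5
Y(2)*(-146/(-127)) = -(-730)/(-127) = -(-730)*(-1)/127 = -5*146/127 = -730/127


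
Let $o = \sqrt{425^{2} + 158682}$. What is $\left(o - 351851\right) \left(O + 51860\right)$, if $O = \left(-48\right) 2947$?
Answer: $31524442196 - 89596 \sqrt{339307} \approx 3.1472 \cdot 10^{10}$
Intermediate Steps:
$O = -141456$
$o = \sqrt{339307}$ ($o = \sqrt{180625 + 158682} = \sqrt{339307} \approx 582.5$)
$\left(o - 351851\right) \left(O + 51860\right) = \left(\sqrt{339307} - 351851\right) \left(-141456 + 51860\right) = \left(-351851 + \sqrt{339307}\right) \left(-89596\right) = 31524442196 - 89596 \sqrt{339307}$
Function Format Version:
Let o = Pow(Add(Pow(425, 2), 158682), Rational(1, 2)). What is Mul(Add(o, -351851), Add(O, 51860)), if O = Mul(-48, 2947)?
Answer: Add(31524442196, Mul(-89596, Pow(339307, Rational(1, 2)))) ≈ 3.1472e+10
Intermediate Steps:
O = -141456
o = Pow(339307, Rational(1, 2)) (o = Pow(Add(180625, 158682), Rational(1, 2)) = Pow(339307, Rational(1, 2)) ≈ 582.50)
Mul(Add(o, -351851), Add(O, 51860)) = Mul(Add(Pow(339307, Rational(1, 2)), -351851), Add(-141456, 51860)) = Mul(Add(-351851, Pow(339307, Rational(1, 2))), -89596) = Add(31524442196, Mul(-89596, Pow(339307, Rational(1, 2))))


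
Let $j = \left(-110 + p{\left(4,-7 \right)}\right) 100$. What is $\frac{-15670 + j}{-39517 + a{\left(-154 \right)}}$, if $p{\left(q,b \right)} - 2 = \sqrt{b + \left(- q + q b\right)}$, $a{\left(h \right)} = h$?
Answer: $\frac{26470}{39671} - \frac{100 i \sqrt{39}}{39671} \approx 0.66724 - 0.015742 i$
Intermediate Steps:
$p{\left(q,b \right)} = 2 + \sqrt{b - q + b q}$ ($p{\left(q,b \right)} = 2 + \sqrt{b + \left(- q + q b\right)} = 2 + \sqrt{b + \left(- q + b q\right)} = 2 + \sqrt{b - q + b q}$)
$j = -10800 + 100 i \sqrt{39}$ ($j = \left(-110 + \left(2 + \sqrt{-7 - 4 - 28}\right)\right) 100 = \left(-110 + \left(2 + \sqrt{-39}\right)\right) 100 = \left(-110 + \left(2 + i \sqrt{39}\right)\right) 100 = \left(-108 + i \sqrt{39}\right) 100 = -10800 + 100 i \sqrt{39} \approx -10800.0 + 624.5 i$)
$\frac{-15670 + j}{-39517 + a{\left(-154 \right)}} = \frac{-15670 - \left(10800 - 100 i \sqrt{39}\right)}{-39517 - 154} = \frac{-26470 + 100 i \sqrt{39}}{-39671} = \left(-26470 + 100 i \sqrt{39}\right) \left(- \frac{1}{39671}\right) = \frac{26470}{39671} - \frac{100 i \sqrt{39}}{39671}$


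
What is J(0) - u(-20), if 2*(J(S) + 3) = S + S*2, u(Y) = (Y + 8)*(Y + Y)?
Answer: -483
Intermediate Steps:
u(Y) = 2*Y*(8 + Y) (u(Y) = (8 + Y)*(2*Y) = 2*Y*(8 + Y))
J(S) = -3 + 3*S/2 (J(S) = -3 + (S + S*2)/2 = -3 + (S + 2*S)/2 = -3 + (3*S)/2 = -3 + 3*S/2)
J(0) - u(-20) = (-3 + (3/2)*0) - 2*(-20)*(8 - 20) = (-3 + 0) - 2*(-20)*(-12) = -3 - 1*480 = -3 - 480 = -483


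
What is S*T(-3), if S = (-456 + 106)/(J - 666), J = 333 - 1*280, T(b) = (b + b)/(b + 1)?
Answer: 1050/613 ≈ 1.7129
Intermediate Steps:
T(b) = 2*b/(1 + b) (T(b) = (2*b)/(1 + b) = 2*b/(1 + b))
J = 53 (J = 333 - 280 = 53)
S = 350/613 (S = (-456 + 106)/(53 - 666) = -350/(-613) = -350*(-1/613) = 350/613 ≈ 0.57096)
S*T(-3) = 350*(2*(-3)/(1 - 3))/613 = 350*(2*(-3)/(-2))/613 = 350*(2*(-3)*(-½))/613 = (350/613)*3 = 1050/613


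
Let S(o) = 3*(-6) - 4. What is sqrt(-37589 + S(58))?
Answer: 3*I*sqrt(4179) ≈ 193.94*I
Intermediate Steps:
S(o) = -22 (S(o) = -18 - 4 = -22)
sqrt(-37589 + S(58)) = sqrt(-37589 - 22) = sqrt(-37611) = 3*I*sqrt(4179)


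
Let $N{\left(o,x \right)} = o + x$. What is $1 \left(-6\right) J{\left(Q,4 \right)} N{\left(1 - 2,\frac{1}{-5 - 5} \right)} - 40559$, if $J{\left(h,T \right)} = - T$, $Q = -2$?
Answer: $- \frac{202927}{5} \approx -40585.0$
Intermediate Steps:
$1 \left(-6\right) J{\left(Q,4 \right)} N{\left(1 - 2,\frac{1}{-5 - 5} \right)} - 40559 = 1 \left(-6\right) \left(\left(-1\right) 4\right) \left(\left(1 - 2\right) + \frac{1}{-5 - 5}\right) - 40559 = \left(-6\right) \left(-4\right) \left(\left(1 - 2\right) + \frac{1}{-10}\right) - 40559 = 24 \left(-1 - \frac{1}{10}\right) - 40559 = 24 \left(- \frac{11}{10}\right) - 40559 = - \frac{132}{5} - 40559 = - \frac{202927}{5}$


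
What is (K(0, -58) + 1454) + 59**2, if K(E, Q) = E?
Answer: 4935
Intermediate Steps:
(K(0, -58) + 1454) + 59**2 = (0 + 1454) + 59**2 = 1454 + 3481 = 4935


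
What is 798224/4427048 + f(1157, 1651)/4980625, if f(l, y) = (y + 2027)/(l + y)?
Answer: 379406398381/2104231252500 ≈ 0.18031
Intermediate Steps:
f(l, y) = (2027 + y)/(l + y)
798224/4427048 + f(1157, 1651)/4980625 = 798224/4427048 + ((2027 + 1651)/(1157 + 1651))/4980625 = 798224*(1/4427048) + (3678/2808)*(1/4980625) = 99778/553381 + ((1/2808)*3678)*(1/4980625) = 99778/553381 + (613/468)*(1/4980625) = 99778/553381 + 1/3802500 = 379406398381/2104231252500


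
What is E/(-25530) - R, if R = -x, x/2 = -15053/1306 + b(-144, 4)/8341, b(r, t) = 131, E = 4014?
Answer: -537161198922/23175593615 ≈ -23.178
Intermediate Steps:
x = -125385987/5446673 (x = 2*(-15053/1306 + 131/8341) = 2*(-125385987/10893346) = -125385987/5446673 ≈ -23.021)
R = 125385987/5446673 (R = -1*(-125385987/5446673) = 125385987/5446673 ≈ 23.021)
E/(-25530) - R = 4014/(-25530) - 1*125385987/5446673 = 4014*(-1/25530) - 125385987/5446673 = -669/4255 - 125385987/5446673 = -537161198922/23175593615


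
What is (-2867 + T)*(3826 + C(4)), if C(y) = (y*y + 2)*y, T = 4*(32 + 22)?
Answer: -10333598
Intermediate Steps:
T = 216 (T = 4*54 = 216)
C(y) = y*(2 + y²) (C(y) = (y² + 2)*y = (2 + y²)*y = y*(2 + y²))
(-2867 + T)*(3826 + C(4)) = (-2867 + 216)*(3826 + 4*(2 + 4²)) = -2651*(3826 + 4*(2 + 16)) = -2651*(3826 + 4*18) = -2651*(3826 + 72) = -2651*3898 = -10333598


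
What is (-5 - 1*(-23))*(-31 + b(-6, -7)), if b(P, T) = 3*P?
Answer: -882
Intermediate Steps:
(-5 - 1*(-23))*(-31 + b(-6, -7)) = (-5 - 1*(-23))*(-31 + 3*(-6)) = (-5 + 23)*(-31 - 18) = 18*(-49) = -882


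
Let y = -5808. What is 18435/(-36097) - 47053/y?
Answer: 1591401661/209651376 ≈ 7.5907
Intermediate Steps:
18435/(-36097) - 47053/y = 18435/(-36097) - 47053/(-5808) = 18435*(-1/36097) - 47053*(-1/5808) = -18435/36097 + 47053/5808 = 1591401661/209651376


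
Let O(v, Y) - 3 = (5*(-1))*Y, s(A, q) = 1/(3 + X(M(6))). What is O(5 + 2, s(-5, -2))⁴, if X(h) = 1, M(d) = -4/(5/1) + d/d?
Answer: 2401/256 ≈ 9.3789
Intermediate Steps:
M(d) = ⅕ (M(d) = -4/(5*1) + 1 = -4/5 + 1 = -4*⅕ + 1 = -⅘ + 1 = ⅕)
s(A, q) = ¼ (s(A, q) = 1/(3 + 1) = 1/4 = ¼)
O(v, Y) = 3 - 5*Y (O(v, Y) = 3 + (5*(-1))*Y = 3 - 5*Y)
O(5 + 2, s(-5, -2))⁴ = (3 - 5*¼)⁴ = (3 - 5/4)⁴ = (7/4)⁴ = 2401/256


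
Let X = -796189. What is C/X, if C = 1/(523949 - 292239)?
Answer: -1/184484953190 ≈ -5.4205e-12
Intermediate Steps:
C = 1/231710 ≈ 4.3157e-6
C/X = (1/231710)/(-796189) = (1/231710)*(-1/796189) = -1/184484953190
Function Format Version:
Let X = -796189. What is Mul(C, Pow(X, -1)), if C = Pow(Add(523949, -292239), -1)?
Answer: Rational(-1, 184484953190) ≈ -5.4205e-12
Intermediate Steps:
C = Rational(1, 231710) (C = Pow(231710, -1) = Rational(1, 231710) ≈ 4.3157e-6)
Mul(C, Pow(X, -1)) = Mul(Rational(1, 231710), Pow(-796189, -1)) = Mul(Rational(1, 231710), Rational(-1, 796189)) = Rational(-1, 184484953190)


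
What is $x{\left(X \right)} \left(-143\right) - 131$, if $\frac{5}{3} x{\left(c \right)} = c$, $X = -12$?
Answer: $\frac{4493}{5} \approx 898.6$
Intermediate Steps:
$x{\left(c \right)} = \frac{3 c}{5}$
$x{\left(X \right)} \left(-143\right) - 131 = \frac{3}{5} \left(-12\right) \left(-143\right) - 131 = \left(- \frac{36}{5}\right) \left(-143\right) - 131 = \frac{5148}{5} - 131 = \frac{4493}{5}$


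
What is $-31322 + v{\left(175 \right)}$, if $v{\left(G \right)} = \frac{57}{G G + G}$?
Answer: $- \frac{964717543}{30800} \approx -31322.0$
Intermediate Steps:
$v{\left(G \right)} = \frac{57}{G + G^{2}}$ ($v{\left(G \right)} = \frac{57}{G^{2} + G} = \frac{57}{G + G^{2}}$)
$-31322 + v{\left(175 \right)} = -31322 + \frac{57}{175 \left(1 + 175\right)} = -31322 + 57 \cdot \frac{1}{175} \cdot \frac{1}{176} = -31322 + \frac{57}{30800} = - \frac{964717543}{30800}$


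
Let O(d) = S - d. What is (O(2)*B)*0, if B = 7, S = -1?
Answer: 0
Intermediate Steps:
O(d) = -1 - d
(O(2)*B)*0 = ((-1 - 1*2)*7)*0 = ((-1 - 2)*7)*0 = -3*7*0 = -21*0 = 0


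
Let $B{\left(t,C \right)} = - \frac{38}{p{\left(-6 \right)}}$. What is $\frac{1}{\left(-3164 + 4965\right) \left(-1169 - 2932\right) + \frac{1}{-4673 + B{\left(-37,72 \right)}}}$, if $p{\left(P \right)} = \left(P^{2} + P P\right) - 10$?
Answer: $- \frac{144882}{1070084108713} \approx -1.3539 \cdot 10^{-7}$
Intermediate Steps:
$p{\left(P \right)} = -10 + 2 P^{2}$ ($p{\left(P \right)} = \left(P^{2} + P^{2}\right) - 10 = 2 P^{2} - 10 = -10 + 2 P^{2}$)
$B{\left(t,C \right)} = - \frac{19}{31}$ ($B{\left(t,C \right)} = - \frac{38}{-10 + 2 \left(-6\right)^{2}} = - \frac{38}{-10 + 2 \cdot 36} = - \frac{38}{-10 + 72} = - \frac{38}{62} = \left(-38\right) \frac{1}{62} = - \frac{19}{31}$)
$\frac{1}{\left(-3164 + 4965\right) \left(-1169 - 2932\right) + \frac{1}{-4673 + B{\left(-37,72 \right)}}} = \frac{1}{\left(-3164 + 4965\right) \left(-1169 - 2932\right) + \frac{1}{-4673 - \frac{19}{31}}} = \frac{1}{1801 \left(-4101\right) + \frac{1}{- \frac{144882}{31}}} = \frac{1}{-7385901 - \frac{31}{144882}} = \frac{1}{- \frac{1070084108713}{144882}} = - \frac{144882}{1070084108713}$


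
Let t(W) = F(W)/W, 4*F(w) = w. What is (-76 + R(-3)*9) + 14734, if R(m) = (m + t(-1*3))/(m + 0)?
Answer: 58665/4 ≈ 14666.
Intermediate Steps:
F(w) = w/4
t(W) = ¼ (t(W) = (W/4)/W = ¼)
R(m) = (¼ + m)/m (R(m) = (m + ¼)/(m + 0) = (¼ + m)/m)
(-76 + R(-3)*9) + 14734 = (-76 + ((¼ - 3)/(-3))*9) + 14734 = (-76 - ⅓*(-11/4)*9) + 14734 = (-76 + (11/12)*9) + 14734 = (-76 + 33/4) + 14734 = -271/4 + 14734 = 58665/4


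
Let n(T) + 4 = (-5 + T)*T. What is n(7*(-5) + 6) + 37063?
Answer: 38045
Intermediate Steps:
n(T) = -4 + T*(-5 + T) (n(T) = -4 + (-5 + T)*T = -4 + T*(-5 + T))
n(7*(-5) + 6) + 37063 = (-4 + (7*(-5) + 6)² - 5*(7*(-5) + 6)) + 37063 = (-4 + (-35 + 6)² - 5*(-35 + 6)) + 37063 = (-4 + (-29)² - 5*(-29)) + 37063 = (-4 + 841 + 145) + 37063 = 982 + 37063 = 38045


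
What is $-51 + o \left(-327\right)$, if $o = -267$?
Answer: $87258$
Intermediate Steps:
$-51 + o \left(-327\right) = -51 - -87309 = -51 + 87309 = 87258$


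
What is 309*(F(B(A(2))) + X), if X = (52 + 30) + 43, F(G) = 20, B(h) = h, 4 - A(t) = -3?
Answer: 44805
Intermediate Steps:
A(t) = 7 (A(t) = 4 - 1*(-3) = 4 + 3 = 7)
X = 125 (X = 82 + 43 = 125)
309*(F(B(A(2))) + X) = 309*(20 + 125) = 309*145 = 44805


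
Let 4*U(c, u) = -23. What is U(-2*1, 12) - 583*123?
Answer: -286859/4 ≈ -71715.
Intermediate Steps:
U(c, u) = -23/4 (U(c, u) = (¼)*(-23) = -23/4)
U(-2*1, 12) - 583*123 = -23/4 - 583*123 = -23/4 - 71709 = -286859/4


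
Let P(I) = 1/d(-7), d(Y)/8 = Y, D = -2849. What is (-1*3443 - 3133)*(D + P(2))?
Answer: 131145990/7 ≈ 1.8735e+7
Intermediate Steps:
d(Y) = 8*Y
P(I) = -1/56 (P(I) = 1/(8*(-7)) = 1/(-56) = -1/56)
(-1*3443 - 3133)*(D + P(2)) = (-1*3443 - 3133)*(-2849 - 1/56) = (-3443 - 3133)*(-159545/56) = -6576*(-159545/56) = 131145990/7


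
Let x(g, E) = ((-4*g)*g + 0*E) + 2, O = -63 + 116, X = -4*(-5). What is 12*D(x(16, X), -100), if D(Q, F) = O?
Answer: 636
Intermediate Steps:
X = 20
O = 53
x(g, E) = 2 - 4*g² (x(g, E) = (-4*g² + 0) + 2 = -4*g² + 2 = 2 - 4*g²)
D(Q, F) = 53
12*D(x(16, X), -100) = 12*53 = 636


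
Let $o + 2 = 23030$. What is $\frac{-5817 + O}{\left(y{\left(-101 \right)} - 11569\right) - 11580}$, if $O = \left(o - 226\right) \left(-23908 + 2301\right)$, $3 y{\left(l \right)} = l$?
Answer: $\frac{1478065893}{69548} \approx 21252.0$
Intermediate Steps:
$o = 23028$ ($o = -2 + 23030 = 23028$)
$y{\left(l \right)} = \frac{l}{3}$
$O = -492682814$ ($O = \left(23028 - 226\right) \left(-23908 + 2301\right) = 22802 \left(-21607\right) = -492682814$)
$\frac{-5817 + O}{\left(y{\left(-101 \right)} - 11569\right) - 11580} = \frac{-5817 - 492682814}{\left(\frac{1}{3} \left(-101\right) - 11569\right) - 11580} = - \frac{492688631}{\left(- \frac{101}{3} - 11569\right) - 11580} = - \frac{492688631}{- \frac{34808}{3} - 11580} = - \frac{492688631}{- \frac{69548}{3}} = \left(-492688631\right) \left(- \frac{3}{69548}\right) = \frac{1478065893}{69548}$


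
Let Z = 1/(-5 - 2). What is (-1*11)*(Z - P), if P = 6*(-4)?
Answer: -1837/7 ≈ -262.43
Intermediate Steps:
Z = -⅐ (Z = 1/(-7) = -⅐ ≈ -0.14286)
P = -24
(-1*11)*(Z - P) = (-1*11)*(-⅐ - 1*(-24)) = -11*(-⅐ + 24) = -11*167/7 = -1837/7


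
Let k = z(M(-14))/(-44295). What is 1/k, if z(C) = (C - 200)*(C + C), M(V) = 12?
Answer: 14765/1504 ≈ 9.8172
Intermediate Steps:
z(C) = 2*C*(-200 + C) (z(C) = (-200 + C)*(2*C) = 2*C*(-200 + C))
k = 1504/14765 (k = (2*12*(-200 + 12))/(-44295) = (2*12*(-188))*(-1/44295) = -4512*(-1/44295) = 1504/14765 ≈ 0.10186)
1/k = 1/(1504/14765) = 14765/1504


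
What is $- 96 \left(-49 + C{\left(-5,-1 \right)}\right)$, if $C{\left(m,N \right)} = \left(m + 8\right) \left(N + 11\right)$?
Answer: $1824$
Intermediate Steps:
$C{\left(m,N \right)} = \left(8 + m\right) \left(11 + N\right)$
$- 96 \left(-49 + C{\left(-5,-1 \right)}\right) = - 96 \left(-49 + \left(88 + 8 \left(-1\right) + 11 \left(-5\right) - -5\right)\right) = - 96 \left(-49 + \left(88 - 8 - 55 + 5\right)\right) = - 96 \left(-49 + 30\right) = \left(-96\right) \left(-19\right) = 1824$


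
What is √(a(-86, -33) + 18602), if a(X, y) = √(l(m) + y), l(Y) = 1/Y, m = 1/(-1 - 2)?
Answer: √(18602 + 6*I) ≈ 136.39 + 0.022*I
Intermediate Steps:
m = -⅓ (m = 1/(-3) = -⅓ ≈ -0.33333)
a(X, y) = √(-3 + y) (a(X, y) = √(1/(-⅓) + y) = √(-3 + y))
√(a(-86, -33) + 18602) = √(√(-3 - 33) + 18602) = √(√(-36) + 18602) = √(6*I + 18602) = √(18602 + 6*I)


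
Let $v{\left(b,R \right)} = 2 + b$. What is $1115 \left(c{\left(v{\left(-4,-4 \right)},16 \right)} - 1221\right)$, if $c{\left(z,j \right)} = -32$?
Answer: $-1397095$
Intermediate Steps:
$1115 \left(c{\left(v{\left(-4,-4 \right)},16 \right)} - 1221\right) = 1115 \left(-32 - 1221\right) = 1115 \left(-1253\right) = -1397095$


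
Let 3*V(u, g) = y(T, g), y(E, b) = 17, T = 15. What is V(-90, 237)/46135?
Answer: 17/138405 ≈ 0.00012283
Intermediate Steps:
V(u, g) = 17/3 (V(u, g) = (⅓)*17 = 17/3)
V(-90, 237)/46135 = (17/3)/46135 = (17/3)*(1/46135) = 17/138405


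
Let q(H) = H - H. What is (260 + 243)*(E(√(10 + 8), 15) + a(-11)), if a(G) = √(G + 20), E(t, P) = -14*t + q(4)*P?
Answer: 1509 - 21126*√2 ≈ -28368.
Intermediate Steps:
q(H) = 0
E(t, P) = -14*t (E(t, P) = -14*t + 0*P = -14*t + 0 = -14*t)
a(G) = √(20 + G)
(260 + 243)*(E(√(10 + 8), 15) + a(-11)) = (260 + 243)*(-14*√(10 + 8) + √(20 - 11)) = 503*(-42*√2 + √9) = 503*(-42*√2 + 3) = 503*(3 - 42*√2) = 1509 - 21126*√2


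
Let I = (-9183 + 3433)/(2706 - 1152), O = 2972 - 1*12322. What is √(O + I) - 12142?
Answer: -12142 + 5*I*√225884001/777 ≈ -12142.0 + 96.714*I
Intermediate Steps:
O = -9350 (O = 2972 - 12322 = -9350)
I = -2875/777 (I = -5750/1554 = -5750*1/1554 = -2875/777 ≈ -3.7001)
√(O + I) - 12142 = √(-9350 - 2875/777) - 12142 = √(-7267825/777) - 12142 = 5*I*√225884001/777 - 12142 = -12142 + 5*I*√225884001/777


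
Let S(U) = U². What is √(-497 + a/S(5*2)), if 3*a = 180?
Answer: I*√12410/5 ≈ 22.28*I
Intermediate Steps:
a = 60 (a = (⅓)*180 = 60)
√(-497 + a/S(5*2)) = √(-497 + 60/((5*2)²)) = √(-497 + 60/(10²)) = √(-497 + 60/100) = √(-497 + 60*(1/100)) = √(-497 + ⅗) = √(-2482/5) = I*√12410/5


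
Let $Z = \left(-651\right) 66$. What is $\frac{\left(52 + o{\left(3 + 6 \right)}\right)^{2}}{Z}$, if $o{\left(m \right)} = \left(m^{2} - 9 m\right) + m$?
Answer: $- \frac{3721}{42966} \approx -0.086603$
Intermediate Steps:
$o{\left(m \right)} = m^{2} - 8 m$
$Z = -42966$
$\frac{\left(52 + o{\left(3 + 6 \right)}\right)^{2}}{Z} = \frac{\left(52 + \left(3 + 6\right) \left(-8 + \left(3 + 6\right)\right)\right)^{2}}{-42966} = \left(52 + 9 \left(-8 + 9\right)\right)^{2} \left(- \frac{1}{42966}\right) = \left(52 + 9 \cdot 1\right)^{2} \left(- \frac{1}{42966}\right) = \left(52 + 9\right)^{2} \left(- \frac{1}{42966}\right) = 61^{2} \left(- \frac{1}{42966}\right) = 3721 \left(- \frac{1}{42966}\right) = - \frac{3721}{42966}$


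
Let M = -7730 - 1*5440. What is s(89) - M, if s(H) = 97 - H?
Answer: 13178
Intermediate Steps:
M = -13170 (M = -7730 - 5440 = -13170)
s(89) - M = (97 - 1*89) - 1*(-13170) = (97 - 89) + 13170 = 8 + 13170 = 13178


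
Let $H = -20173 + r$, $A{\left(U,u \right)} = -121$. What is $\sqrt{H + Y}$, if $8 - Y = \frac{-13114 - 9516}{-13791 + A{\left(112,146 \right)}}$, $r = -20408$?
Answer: $\frac{i \sqrt{490810322117}}{3478} \approx 201.43 i$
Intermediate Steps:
$H = -40581$ ($H = -20173 - 20408 = -40581$)
$Y = \frac{44333}{6956}$ ($Y = 8 - \frac{-13114 - 9516}{-13791 - 121} = 8 - - \frac{22630}{-13912} = 8 - \left(-22630\right) \left(- \frac{1}{13912}\right) = 8 - \frac{11315}{6956} = \frac{44333}{6956} \approx 6.3733$)
$\sqrt{H + Y} = \sqrt{-40581 + \frac{44333}{6956}} = \sqrt{- \frac{282237103}{6956}} = \frac{i \sqrt{490810322117}}{3478}$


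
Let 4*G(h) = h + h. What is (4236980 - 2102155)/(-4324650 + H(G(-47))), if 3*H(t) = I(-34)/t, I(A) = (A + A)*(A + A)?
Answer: -301010325/609784898 ≈ -0.49363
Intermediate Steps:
G(h) = h/2 (G(h) = (h + h)/4 = (2*h)/4 = h/2)
I(A) = 4*A² (I(A) = (2*A)*(2*A) = 4*A²)
H(t) = 4624/(3*t) (H(t) = ((4*(-34)²)/t)/3 = ((4*1156)/t)/3 = (4624/t)/3 = 4624/(3*t))
(4236980 - 2102155)/(-4324650 + H(G(-47))) = (4236980 - 2102155)/(-4324650 + 4624/(3*(((½)*(-47))))) = 2134825/(-4324650 + 4624/(3*(-47/2))) = 2134825/(-4324650 + (4624/3)*(-2/47)) = 2134825/(-4324650 - 9248/141) = 2134825/(-609784898/141) = 2134825*(-141/609784898) = -301010325/609784898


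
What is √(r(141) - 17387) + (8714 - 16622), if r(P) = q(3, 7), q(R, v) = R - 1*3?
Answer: -7908 + I*√17387 ≈ -7908.0 + 131.86*I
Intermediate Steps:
q(R, v) = -3 + R (q(R, v) = R - 3 = -3 + R)
r(P) = 0 (r(P) = -3 + 3 = 0)
√(r(141) - 17387) + (8714 - 16622) = √(0 - 17387) + (8714 - 16622) = √(-17387) - 7908 = I*√17387 - 7908 = -7908 + I*√17387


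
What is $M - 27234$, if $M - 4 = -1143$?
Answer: $-28373$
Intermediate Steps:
$M = -1139$ ($M = 4 - 1143 = -1139$)
$M - 27234 = -1139 - 27234 = -28373$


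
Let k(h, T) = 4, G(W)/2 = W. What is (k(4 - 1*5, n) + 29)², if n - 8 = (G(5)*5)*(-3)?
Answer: 1089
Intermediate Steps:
G(W) = 2*W
n = -142 (n = 8 + ((2*5)*5)*(-3) = 8 + (10*5)*(-3) = 8 + 50*(-3) = 8 - 150 = -142)
(k(4 - 1*5, n) + 29)² = (4 + 29)² = 33² = 1089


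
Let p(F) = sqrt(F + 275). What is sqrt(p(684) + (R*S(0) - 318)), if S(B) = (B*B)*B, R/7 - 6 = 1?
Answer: sqrt(-318 + sqrt(959)) ≈ 16.942*I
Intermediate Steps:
R = 49 (R = 42 + 7*1 = 42 + 7 = 49)
S(B) = B**3 (S(B) = B**2*B = B**3)
p(F) = sqrt(275 + F)
sqrt(p(684) + (R*S(0) - 318)) = sqrt(sqrt(275 + 684) + (49*0**3 - 318)) = sqrt(sqrt(959) + (49*0 - 318)) = sqrt(sqrt(959) + (0 - 318)) = sqrt(sqrt(959) - 318) = sqrt(-318 + sqrt(959))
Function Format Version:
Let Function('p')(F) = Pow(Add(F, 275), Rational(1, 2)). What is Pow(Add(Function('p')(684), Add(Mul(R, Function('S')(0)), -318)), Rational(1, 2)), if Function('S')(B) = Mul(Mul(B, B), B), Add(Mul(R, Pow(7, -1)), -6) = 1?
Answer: Pow(Add(-318, Pow(959, Rational(1, 2))), Rational(1, 2)) ≈ Mul(16.942, I)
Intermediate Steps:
R = 49 (R = Add(42, Mul(7, 1)) = Add(42, 7) = 49)
Function('S')(B) = Pow(B, 3) (Function('S')(B) = Mul(Pow(B, 2), B) = Pow(B, 3))
Function('p')(F) = Pow(Add(275, F), Rational(1, 2))
Pow(Add(Function('p')(684), Add(Mul(R, Function('S')(0)), -318)), Rational(1, 2)) = Pow(Add(Pow(Add(275, 684), Rational(1, 2)), Add(Mul(49, Pow(0, 3)), -318)), Rational(1, 2)) = Pow(Add(Pow(959, Rational(1, 2)), Add(Mul(49, 0), -318)), Rational(1, 2)) = Pow(Add(Pow(959, Rational(1, 2)), Add(0, -318)), Rational(1, 2)) = Pow(Add(Pow(959, Rational(1, 2)), -318), Rational(1, 2)) = Pow(Add(-318, Pow(959, Rational(1, 2))), Rational(1, 2))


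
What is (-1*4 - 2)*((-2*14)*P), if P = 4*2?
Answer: 1344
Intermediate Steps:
P = 8
(-1*4 - 2)*((-2*14)*P) = (-1*4 - 2)*(-2*14*8) = (-4 - 2)*(-28*8) = -6*(-224) = 1344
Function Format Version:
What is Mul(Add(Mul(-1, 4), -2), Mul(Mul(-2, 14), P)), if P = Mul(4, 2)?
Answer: 1344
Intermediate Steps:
P = 8
Mul(Add(Mul(-1, 4), -2), Mul(Mul(-2, 14), P)) = Mul(Add(Mul(-1, 4), -2), Mul(Mul(-2, 14), 8)) = Mul(Add(-4, -2), Mul(-28, 8)) = Mul(-6, -224) = 1344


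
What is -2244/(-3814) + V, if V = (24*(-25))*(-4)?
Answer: 4577922/1907 ≈ 2400.6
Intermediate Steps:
V = 2400 (V = -600*(-4) = 2400)
-2244/(-3814) + V = -2244/(-3814) + 2400 = -2244*(-1/3814) + 2400 = 1122/1907 + 2400 = 4577922/1907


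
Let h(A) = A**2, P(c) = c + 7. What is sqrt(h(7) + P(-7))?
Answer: 7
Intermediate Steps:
P(c) = 7 + c
sqrt(h(7) + P(-7)) = sqrt(7**2 + (7 - 7)) = sqrt(49 + 0) = sqrt(49) = 7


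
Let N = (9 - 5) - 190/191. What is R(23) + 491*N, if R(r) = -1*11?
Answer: 279733/191 ≈ 1464.6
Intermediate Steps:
N = 574/191 (N = 4 - 190/191 = 574/191 ≈ 3.0052)
R(r) = -11
R(23) + 491*N = -11 + 491*(574/191) = -11 + 281834/191 = 279733/191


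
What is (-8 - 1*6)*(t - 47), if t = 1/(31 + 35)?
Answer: 21707/33 ≈ 657.79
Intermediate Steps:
t = 1/66 ≈ 0.015152
(-8 - 1*6)*(t - 47) = (-8 - 1*6)*(1/66 - 47) = (-8 - 6)*(-3101/66) = -14*(-3101/66) = 21707/33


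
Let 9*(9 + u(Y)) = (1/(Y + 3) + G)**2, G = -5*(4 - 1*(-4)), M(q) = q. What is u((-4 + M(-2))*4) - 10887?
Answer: -42538943/3969 ≈ -10718.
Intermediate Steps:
G = -40 (G = -5*(4 + 4) = -5*8 = -40)
u(Y) = -9 + (-40 + 1/(3 + Y))**2/9 (u(Y) = -9 + (1/(Y + 3) - 40)**2/9 = -9 + (1/(3 + Y) - 40)**2/9 = -9 + (-40 + 1/(3 + Y))**2/9)
u((-4 + M(-2))*4) - 10887 = (-9 + (119 + 40*((-4 - 2)*4))**2/(9*(3 + (-4 - 2)*4)**2)) - 10887 = (-9 + (119 + 40*(-6*4))**2/(9*(3 - 6*4)**2)) - 10887 = (-9 + (119 + 40*(-24))**2/(9*(3 - 24)**2)) - 10887 = (-9 + (1/9)*(119 - 960)**2/(-21)**2) - 10887 = (-9 + (1/9)*(1/441)*(-841)**2) - 10887 = (-9 + (1/9)*(1/441)*707281) - 10887 = (-9 + 707281/3969) - 10887 = 671560/3969 - 10887 = -42538943/3969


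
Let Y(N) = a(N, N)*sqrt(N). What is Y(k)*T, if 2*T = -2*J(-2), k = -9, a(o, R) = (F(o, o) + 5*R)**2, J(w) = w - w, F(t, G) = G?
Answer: 0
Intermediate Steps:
J(w) = 0
a(o, R) = (o + 5*R)**2
T = 0 (T = (-2*0)/2 = (1/2)*0 = 0)
Y(N) = 36*N**(5/2) (Y(N) = (N + 5*N)**2*sqrt(N) = (6*N)**2*sqrt(N) = (36*N**2)*sqrt(N) = 36*N**(5/2))
Y(k)*T = (36*(-9)**(5/2))*0 = (36*(243*I))*0 = (8748*I)*0 = 0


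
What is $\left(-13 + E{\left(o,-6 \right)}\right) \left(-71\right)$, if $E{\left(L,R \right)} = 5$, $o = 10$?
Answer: $568$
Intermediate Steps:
$\left(-13 + E{\left(o,-6 \right)}\right) \left(-71\right) = \left(-13 + 5\right) \left(-71\right) = \left(-8\right) \left(-71\right) = 568$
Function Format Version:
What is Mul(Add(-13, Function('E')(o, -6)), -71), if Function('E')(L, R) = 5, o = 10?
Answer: 568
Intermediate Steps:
Mul(Add(-13, Function('E')(o, -6)), -71) = Mul(Add(-13, 5), -71) = Mul(-8, -71) = 568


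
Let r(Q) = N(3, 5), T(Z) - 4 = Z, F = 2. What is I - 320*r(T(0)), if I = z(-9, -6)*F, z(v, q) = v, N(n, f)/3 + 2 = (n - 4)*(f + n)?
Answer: 9582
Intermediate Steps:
T(Z) = 4 + Z
N(n, f) = -6 + 3*(-4 + n)*(f + n) (N(n, f) = -6 + 3*((n - 4)*(f + n)) = -6 + 3*((-4 + n)*(f + n)) = -6 + 3*(-4 + n)*(f + n))
I = -18 (I = -9*2 = -18)
r(Q) = -30 (r(Q) = -6 - 12*5 - 12*3 + 3*3² + 3*5*3 = -6 - 60 - 36 + 3*9 + 45 = -6 - 60 - 36 + 27 + 45 = -30)
I - 320*r(T(0)) = -18 - 320*(-30) = -18 + 9600 = 9582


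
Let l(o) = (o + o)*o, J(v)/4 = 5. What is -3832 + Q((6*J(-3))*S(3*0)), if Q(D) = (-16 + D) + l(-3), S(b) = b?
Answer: -3830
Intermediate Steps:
J(v) = 20 (J(v) = 4*5 = 20)
l(o) = 2*o² (l(o) = (2*o)*o = 2*o²)
Q(D) = 2 + D (Q(D) = (-16 + D) + 2*(-3)² = (-16 + D) + 2*9 = (-16 + D) + 18 = 2 + D)
-3832 + Q((6*J(-3))*S(3*0)) = -3832 + (2 + (6*20)*(3*0)) = -3832 + (2 + 120*0) = -3832 + (2 + 0) = -3832 + 2 = -3830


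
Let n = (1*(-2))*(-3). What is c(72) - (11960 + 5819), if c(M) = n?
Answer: -17773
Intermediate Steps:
n = 6 (n = -2*(-3) = 6)
c(M) = 6
c(72) - (11960 + 5819) = 6 - (11960 + 5819) = 6 - 1*17779 = 6 - 17779 = -17773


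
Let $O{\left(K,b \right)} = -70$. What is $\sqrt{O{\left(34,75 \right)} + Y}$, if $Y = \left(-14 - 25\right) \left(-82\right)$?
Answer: $2 \sqrt{782} \approx 55.929$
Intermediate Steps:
$Y = 3198$ ($Y = \left(-39\right) \left(-82\right) = 3198$)
$\sqrt{O{\left(34,75 \right)} + Y} = \sqrt{-70 + 3198} = \sqrt{3128} = 2 \sqrt{782}$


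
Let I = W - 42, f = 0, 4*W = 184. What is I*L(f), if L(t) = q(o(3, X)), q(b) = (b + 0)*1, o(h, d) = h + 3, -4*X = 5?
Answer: 24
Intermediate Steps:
X = -5/4 (X = -¼*5 = -5/4 ≈ -1.2500)
W = 46 (W = (¼)*184 = 46)
o(h, d) = 3 + h
q(b) = b (q(b) = b*1 = b)
I = 4 (I = 46 - 42 = 4)
L(t) = 6 (L(t) = 3 + 3 = 6)
I*L(f) = 4*6 = 24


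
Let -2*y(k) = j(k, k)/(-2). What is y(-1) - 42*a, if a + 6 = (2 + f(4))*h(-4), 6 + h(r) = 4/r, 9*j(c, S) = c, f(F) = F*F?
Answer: 199583/36 ≈ 5544.0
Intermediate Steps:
f(F) = F²
j(c, S) = c/9
h(r) = -6 + 4/r
a = -132 (a = -6 + (2 + 4²)*(-6 + 4/(-4)) = -6 + (2 + 16)*(-6 + 4*(-¼)) = -6 + 18*(-6 - 1) = -6 + 18*(-7) = -6 - 126 = -132)
y(k) = k/36 (y(k) = -k/9/(2*(-2)) = -k/9*(-1)/(2*2) = -(-1)*k/36 = k/36)
y(-1) - 42*a = (1/36)*(-1) - 42*(-132) = -1/36 + 5544 = 199583/36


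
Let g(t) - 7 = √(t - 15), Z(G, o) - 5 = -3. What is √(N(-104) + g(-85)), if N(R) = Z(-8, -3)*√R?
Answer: √(7 + 10*I + 4*I*√26) ≈ 4.3699 + 3.4779*I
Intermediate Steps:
Z(G, o) = 2 (Z(G, o) = 5 - 3 = 2)
g(t) = 7 + √(-15 + t) (g(t) = 7 + √(t - 15) = 7 + √(-15 + t))
N(R) = 2*√R
√(N(-104) + g(-85)) = √(2*√(-104) + (7 + √(-15 - 85))) = √(2*(2*I*√26) + (7 + √(-100))) = √(4*I*√26 + (7 + 10*I)) = √(7 + 10*I + 4*I*√26)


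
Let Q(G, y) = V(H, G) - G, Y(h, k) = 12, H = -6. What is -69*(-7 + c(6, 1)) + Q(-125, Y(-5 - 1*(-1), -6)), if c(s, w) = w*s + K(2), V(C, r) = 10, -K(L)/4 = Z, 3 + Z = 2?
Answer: -72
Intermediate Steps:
Z = -1 (Z = -3 + 2 = -1)
K(L) = 4 (K(L) = -4*(-1) = 4)
c(s, w) = 4 + s*w (c(s, w) = w*s + 4 = s*w + 4 = 4 + s*w)
Q(G, y) = 10 - G
-69*(-7 + c(6, 1)) + Q(-125, Y(-5 - 1*(-1), -6)) = -69*(-7 + (4 + 6*1)) + (10 - 1*(-125)) = -69*(-7 + (4 + 6)) + (10 + 125) = -69*(-7 + 10) + 135 = -69*3 + 135 = -207 + 135 = -72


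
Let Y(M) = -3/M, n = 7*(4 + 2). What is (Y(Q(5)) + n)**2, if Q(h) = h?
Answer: 42849/25 ≈ 1714.0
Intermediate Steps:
n = 42 (n = 7*6 = 42)
(Y(Q(5)) + n)**2 = (-3/5 + 42)**2 = (207/5)**2 = 42849/25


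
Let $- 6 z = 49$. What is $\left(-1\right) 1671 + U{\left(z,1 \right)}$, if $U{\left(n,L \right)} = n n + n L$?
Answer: $- \frac{58049}{36} \approx -1612.5$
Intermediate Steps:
$z = - \frac{49}{6}$ ($z = \left(- \frac{1}{6}\right) 49 = - \frac{49}{6} \approx -8.1667$)
$U{\left(n,L \right)} = n^{2} + L n$
$\left(-1\right) 1671 + U{\left(z,1 \right)} = \left(-1\right) 1671 - \frac{49 \left(1 - \frac{49}{6}\right)}{6} = -1671 - - \frac{2107}{36} = -1671 + \frac{2107}{36} = - \frac{58049}{36}$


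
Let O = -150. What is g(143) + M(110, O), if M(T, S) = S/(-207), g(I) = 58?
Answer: 4052/69 ≈ 58.725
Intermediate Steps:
M(T, S) = -S/207 (M(T, S) = S*(-1/207) = -S/207)
g(143) + M(110, O) = 58 - 1/207*(-150) = 58 + 50/69 = 4052/69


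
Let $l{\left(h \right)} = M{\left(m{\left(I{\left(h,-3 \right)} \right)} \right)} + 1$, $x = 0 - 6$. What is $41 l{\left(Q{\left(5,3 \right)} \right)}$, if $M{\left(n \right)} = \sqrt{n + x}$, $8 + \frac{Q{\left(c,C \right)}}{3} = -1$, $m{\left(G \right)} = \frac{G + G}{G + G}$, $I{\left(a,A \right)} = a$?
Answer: $41 + 41 i \sqrt{5} \approx 41.0 + 91.679 i$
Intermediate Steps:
$m{\left(G \right)} = 1$ ($m{\left(G \right)} = \frac{2 G}{2 G} = 2 G \frac{1}{2 G} = 1$)
$Q{\left(c,C \right)} = -27$ ($Q{\left(c,C \right)} = -24 + 3 \left(-1\right) = -24 - 3 = -27$)
$x = -6$ ($x = 0 - 6 = -6$)
$M{\left(n \right)} = \sqrt{-6 + n}$ ($M{\left(n \right)} = \sqrt{n - 6} = \sqrt{-6 + n}$)
$l{\left(h \right)} = 1 + i \sqrt{5}$ ($l{\left(h \right)} = \sqrt{-6 + 1} + 1 = \sqrt{-5} + 1 = i \sqrt{5} + 1 = 1 + i \sqrt{5}$)
$41 l{\left(Q{\left(5,3 \right)} \right)} = 41 \left(1 + i \sqrt{5}\right) = 41 + 41 i \sqrt{5}$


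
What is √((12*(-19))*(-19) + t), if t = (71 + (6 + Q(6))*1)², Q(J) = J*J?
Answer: 7*√349 ≈ 130.77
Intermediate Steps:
Q(J) = J²
t = 12769 (t = (71 + (6 + 6²)*1)² = (71 + (6 + 36)*1)² = (71 + 42*1)² = (71 + 42)² = 113² = 12769)
√((12*(-19))*(-19) + t) = √((12*(-19))*(-19) + 12769) = √(-228*(-19) + 12769) = √(4332 + 12769) = √17101 = 7*√349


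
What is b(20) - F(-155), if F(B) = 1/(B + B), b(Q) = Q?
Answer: 6201/310 ≈ 20.003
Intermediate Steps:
F(B) = 1/(2*B)
b(20) - F(-155) = 20 - 1/(2*(-155)) = 20 - (-1)/(2*155) = 20 - 1*(-1/310) = 20 + 1/310 = 6201/310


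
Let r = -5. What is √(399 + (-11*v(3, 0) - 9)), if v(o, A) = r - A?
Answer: √445 ≈ 21.095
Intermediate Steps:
v(o, A) = -5 - A
√(399 + (-11*v(3, 0) - 9)) = √(399 + (-11*(-5 - 1*0) - 9)) = √(399 + (-11*(-5 + 0) - 9)) = √(399 + (-11*(-5) - 9)) = √(399 + (55 - 9)) = √(399 + 46) = √445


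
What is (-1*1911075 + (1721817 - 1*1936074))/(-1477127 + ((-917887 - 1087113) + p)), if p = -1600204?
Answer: 2125332/5082331 ≈ 0.41818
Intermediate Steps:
(-1*1911075 + (1721817 - 1*1936074))/(-1477127 + ((-917887 - 1087113) + p)) = (-1*1911075 + (1721817 - 1*1936074))/(-1477127 + ((-917887 - 1087113) - 1600204)) = (-1911075 + (1721817 - 1936074))/(-1477127 + (-2005000 - 1600204)) = (-1911075 - 214257)/(-1477127 - 3605204) = -2125332/(-5082331) = -2125332*(-1/5082331) = 2125332/5082331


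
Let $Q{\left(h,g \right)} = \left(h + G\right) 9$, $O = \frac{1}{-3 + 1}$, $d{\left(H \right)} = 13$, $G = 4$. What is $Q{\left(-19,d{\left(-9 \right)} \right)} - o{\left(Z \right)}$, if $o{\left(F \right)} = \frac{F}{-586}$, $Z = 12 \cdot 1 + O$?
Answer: $- \frac{158197}{1172} \approx -134.98$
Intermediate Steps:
$O = - \frac{1}{2}$ ($O = \frac{1}{-2} = - \frac{1}{2} \approx -0.5$)
$Z = \frac{23}{2}$ ($Z = 12 \cdot 1 - \frac{1}{2} = 12 - \frac{1}{2} = \frac{23}{2} \approx 11.5$)
$Q{\left(h,g \right)} = 36 + 9 h$ ($Q{\left(h,g \right)} = \left(h + 4\right) 9 = \left(4 + h\right) 9 = 36 + 9 h$)
$o{\left(F \right)} = - \frac{F}{586}$ ($o{\left(F \right)} = F \left(- \frac{1}{586}\right) = - \frac{F}{586}$)
$Q{\left(-19,d{\left(-9 \right)} \right)} - o{\left(Z \right)} = \left(36 + 9 \left(-19\right)\right) - \left(- \frac{1}{586}\right) \frac{23}{2} = \left(36 - 171\right) - - \frac{23}{1172} = -135 + \frac{23}{1172} = - \frac{158197}{1172}$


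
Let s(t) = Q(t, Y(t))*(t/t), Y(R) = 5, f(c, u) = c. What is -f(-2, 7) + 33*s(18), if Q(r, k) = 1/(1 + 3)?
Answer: 41/4 ≈ 10.250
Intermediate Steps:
Q(r, k) = 1/4
s(t) = 1/4 (s(t) = (t/t)/4 = (1/4)*1 = 1/4)
-f(-2, 7) + 33*s(18) = -1*(-2) + 33*(1/4) = 2 + 33/4 = 41/4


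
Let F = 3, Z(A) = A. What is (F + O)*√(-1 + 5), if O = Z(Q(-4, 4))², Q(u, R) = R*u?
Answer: 518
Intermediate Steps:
O = 256 (O = (4*(-4))² = (-16)² = 256)
(F + O)*√(-1 + 5) = (3 + 256)*√(-1 + 5) = 259*√4 = 259*2 = 518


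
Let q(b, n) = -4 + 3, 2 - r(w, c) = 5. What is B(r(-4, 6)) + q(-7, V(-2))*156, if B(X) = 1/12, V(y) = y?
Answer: -1871/12 ≈ -155.92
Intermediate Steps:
r(w, c) = -3 (r(w, c) = 2 - 1*5 = 2 - 5 = -3)
q(b, n) = -1
B(X) = 1/12
B(r(-4, 6)) + q(-7, V(-2))*156 = 1/12 - 1*156 = 1/12 - 156 = -1871/12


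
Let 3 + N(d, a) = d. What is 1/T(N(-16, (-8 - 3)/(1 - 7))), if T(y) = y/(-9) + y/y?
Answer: 9/28 ≈ 0.32143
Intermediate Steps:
N(d, a) = -3 + d
T(y) = 1 - y/9 (T(y) = y*(-⅑) + 1 = -y/9 + 1 = 1 - y/9)
1/T(N(-16, (-8 - 3)/(1 - 7))) = 1/(1 - (-3 - 16)/9) = 1/(1 - ⅑*(-19)) = 1/(1 + 19/9) = 1/(28/9) = 9/28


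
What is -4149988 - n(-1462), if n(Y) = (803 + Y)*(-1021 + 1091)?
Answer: -4103858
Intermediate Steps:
n(Y) = 56210 + 70*Y (n(Y) = (803 + Y)*70 = 56210 + 70*Y)
-4149988 - n(-1462) = -4149988 - (56210 + 70*(-1462)) = -4149988 - (56210 - 102340) = -4149988 - 1*(-46130) = -4149988 + 46130 = -4103858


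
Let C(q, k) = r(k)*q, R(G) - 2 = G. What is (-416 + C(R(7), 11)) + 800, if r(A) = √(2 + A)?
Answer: 384 + 9*√13 ≈ 416.45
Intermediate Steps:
R(G) = 2 + G
C(q, k) = q*√(2 + k) (C(q, k) = √(2 + k)*q = q*√(2 + k))
(-416 + C(R(7), 11)) + 800 = (-416 + (2 + 7)*√(2 + 11)) + 800 = (-416 + 9*√13) + 800 = 384 + 9*√13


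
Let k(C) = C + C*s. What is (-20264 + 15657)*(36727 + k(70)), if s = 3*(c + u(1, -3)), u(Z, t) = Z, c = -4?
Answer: -166621369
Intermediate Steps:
s = -9 (s = 3*(-4 + 1) = 3*(-3) = -9)
k(C) = -8*C (k(C) = C + C*(-9) = C - 9*C = -8*C)
(-20264 + 15657)*(36727 + k(70)) = (-20264 + 15657)*(36727 - 8*70) = -4607*(36727 - 560) = -4607*36167 = -166621369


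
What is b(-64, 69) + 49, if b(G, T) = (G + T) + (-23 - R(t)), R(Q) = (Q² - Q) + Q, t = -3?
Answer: 22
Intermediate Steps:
R(Q) = Q²
b(G, T) = -32 + G + T (b(G, T) = (G + T) + (-23 - 1*(-3)²) = (G + T) + (-23 - 1*9) = (G + T) + (-23 - 9) = (G + T) - 32 = -32 + G + T)
b(-64, 69) + 49 = (-32 - 64 + 69) + 49 = -27 + 49 = 22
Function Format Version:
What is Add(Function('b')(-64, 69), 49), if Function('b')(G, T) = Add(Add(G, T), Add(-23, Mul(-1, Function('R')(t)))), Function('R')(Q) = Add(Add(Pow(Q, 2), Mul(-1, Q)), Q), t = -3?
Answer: 22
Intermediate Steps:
Function('R')(Q) = Pow(Q, 2)
Function('b')(G, T) = Add(-32, G, T) (Function('b')(G, T) = Add(Add(G, T), Add(-23, Mul(-1, Pow(-3, 2)))) = Add(Add(G, T), Add(-23, Mul(-1, 9))) = Add(Add(G, T), Add(-23, -9)) = Add(Add(G, T), -32) = Add(-32, G, T))
Add(Function('b')(-64, 69), 49) = Add(Add(-32, -64, 69), 49) = Add(-27, 49) = 22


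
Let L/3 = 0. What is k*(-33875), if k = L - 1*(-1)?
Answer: -33875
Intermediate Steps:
L = 0 (L = 3*0 = 0)
k = 1 (k = 0 - 1*(-1) = 0 + 1 = 1)
k*(-33875) = 1*(-33875) = -33875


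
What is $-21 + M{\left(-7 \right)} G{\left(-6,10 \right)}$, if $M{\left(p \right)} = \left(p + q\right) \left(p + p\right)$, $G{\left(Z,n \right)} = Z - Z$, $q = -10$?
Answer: $-21$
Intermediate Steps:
$G{\left(Z,n \right)} = 0$
$M{\left(p \right)} = 2 p \left(-10 + p\right)$ ($M{\left(p \right)} = \left(p - 10\right) \left(p + p\right) = \left(-10 + p\right) 2 p = 2 p \left(-10 + p\right)$)
$-21 + M{\left(-7 \right)} G{\left(-6,10 \right)} = -21 + 2 \left(-7\right) \left(-10 - 7\right) 0 = -21 + 2 \left(-7\right) \left(-17\right) 0 = -21 + 238 \cdot 0 = -21 + 0 = -21$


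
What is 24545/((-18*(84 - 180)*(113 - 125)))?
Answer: -24545/20736 ≈ -1.1837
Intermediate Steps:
24545/((-18*(84 - 180)*(113 - 125))) = 24545/((-(-1728)*(-12))) = 24545/((-18*1152)) = 24545/(-20736) = 24545*(-1/20736) = -24545/20736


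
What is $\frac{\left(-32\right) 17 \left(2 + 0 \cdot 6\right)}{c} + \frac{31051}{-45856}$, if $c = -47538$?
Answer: $- \frac{713105555}{1089951264} \approx -0.65425$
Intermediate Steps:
$\frac{\left(-32\right) 17 \left(2 + 0 \cdot 6\right)}{c} + \frac{31051}{-45856} = \frac{\left(-32\right) 17 \left(2 + 0 \cdot 6\right)}{-47538} + \frac{31051}{-45856} = - 544 \left(2 + 0\right) \left(- \frac{1}{47538}\right) + 31051 \left(- \frac{1}{45856}\right) = \left(-544\right) 2 \left(- \frac{1}{47538}\right) - \frac{31051}{45856} = \left(-1088\right) \left(- \frac{1}{47538}\right) - \frac{31051}{45856} = \frac{544}{23769} - \frac{31051}{45856} = - \frac{713105555}{1089951264}$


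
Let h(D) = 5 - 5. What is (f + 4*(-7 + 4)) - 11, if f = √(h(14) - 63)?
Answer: -23 + 3*I*√7 ≈ -23.0 + 7.9373*I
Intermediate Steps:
h(D) = 0
f = 3*I*√7 (f = √(0 - 63) = √(-63) = 3*I*√7 ≈ 7.9373*I)
(f + 4*(-7 + 4)) - 11 = (3*I*√7 + 4*(-7 + 4)) - 11 = (3*I*√7 + 4*(-3)) - 11 = (3*I*√7 - 12) - 11 = (-12 + 3*I*√7) - 11 = -23 + 3*I*√7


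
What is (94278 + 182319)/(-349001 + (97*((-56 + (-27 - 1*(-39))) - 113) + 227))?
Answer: -276597/364003 ≈ -0.75988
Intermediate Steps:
(94278 + 182319)/(-349001 + (97*((-56 + (-27 - 1*(-39))) - 113) + 227)) = 276597/(-349001 + (97*((-56 + (-27 + 39)) - 113) + 227)) = 276597/(-349001 + (97*((-56 + 12) - 113) + 227)) = 276597/(-349001 + (97*(-44 - 113) + 227)) = 276597/(-349001 + (97*(-157) + 227)) = 276597/(-349001 + (-15229 + 227)) = 276597/(-349001 - 15002) = 276597/(-364003) = 276597*(-1/364003) = -276597/364003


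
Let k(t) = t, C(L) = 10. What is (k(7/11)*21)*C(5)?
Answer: 1470/11 ≈ 133.64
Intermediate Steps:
(k(7/11)*21)*C(5) = ((7/11)*21)*10 = (147/11)*10 = 1470/11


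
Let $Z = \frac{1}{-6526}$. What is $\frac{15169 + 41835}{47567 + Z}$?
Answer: $\frac{372008104}{310422241} \approx 1.1984$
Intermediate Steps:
$Z = - \frac{1}{6526} \approx -0.00015323$
$\frac{15169 + 41835}{47567 + Z} = \frac{15169 + 41835}{47567 - \frac{1}{6526}} = \frac{57004}{\frac{310422241}{6526}} = 57004 \cdot \frac{6526}{310422241} = \frac{372008104}{310422241}$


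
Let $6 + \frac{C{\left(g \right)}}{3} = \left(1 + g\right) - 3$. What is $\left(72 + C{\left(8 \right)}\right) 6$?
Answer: $432$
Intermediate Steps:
$C{\left(g \right)} = -24 + 3 g$ ($C{\left(g \right)} = -18 + 3 \left(\left(1 + g\right) - 3\right) = -18 + 3 \left(-2 + g\right) = -18 + \left(-6 + 3 g\right) = -24 + 3 g$)
$\left(72 + C{\left(8 \right)}\right) 6 = \left(72 + \left(-24 + 3 \cdot 8\right)\right) 6 = \left(72 + \left(-24 + 24\right)\right) 6 = \left(72 + 0\right) 6 = 72 \cdot 6 = 432$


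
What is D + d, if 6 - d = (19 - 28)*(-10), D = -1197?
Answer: -1281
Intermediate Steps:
d = -84 (d = 6 - (19 - 28)*(-10) = 6 - (-9)*(-10) = 6 - 1*90 = 6 - 90 = -84)
D + d = -1197 - 84 = -1281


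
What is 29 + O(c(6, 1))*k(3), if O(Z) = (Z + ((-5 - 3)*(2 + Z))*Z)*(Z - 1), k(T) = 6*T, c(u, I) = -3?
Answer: 1973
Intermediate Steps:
O(Z) = (-1 + Z)*(Z + Z*(-16 - 8*Z)) (O(Z) = (Z + (-8*(2 + Z))*Z)*(-1 + Z) = (Z + (-16 - 8*Z)*Z)*(-1 + Z) = (Z + Z*(-16 - 8*Z))*(-1 + Z) = (-1 + Z)*(Z + Z*(-16 - 8*Z)))
29 + O(c(6, 1))*k(3) = 29 + (-3*(15 - 8*(-3)² - 7*(-3)))*(6*3) = 29 - 3*(15 - 8*9 + 21)*18 = 29 - 3*(15 - 72 + 21)*18 = 29 - 3*(-36)*18 = 29 + 108*18 = 29 + 1944 = 1973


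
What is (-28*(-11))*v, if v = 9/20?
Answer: 693/5 ≈ 138.60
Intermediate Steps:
v = 9/20 (v = 9*(1/20) = 9/20 ≈ 0.45000)
(-28*(-11))*v = -28*(-11)*(9/20) = 308*(9/20) = 693/5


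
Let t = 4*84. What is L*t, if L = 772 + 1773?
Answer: 855120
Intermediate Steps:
L = 2545
t = 336
L*t = 2545*336 = 855120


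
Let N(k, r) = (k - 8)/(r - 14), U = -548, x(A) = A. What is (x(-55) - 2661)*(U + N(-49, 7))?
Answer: 1466252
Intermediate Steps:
N(k, r) = (-8 + k)/(-14 + r)
(x(-55) - 2661)*(U + N(-49, 7)) = (-55 - 2661)*(-548 + (-8 - 49)/(-14 + 7)) = -2716*(-548 - 57/(-7)) = -2716*(-548 - 1/7*(-57)) = -2716*(-548 + 57/7) = -2716*(-3779/7) = 1466252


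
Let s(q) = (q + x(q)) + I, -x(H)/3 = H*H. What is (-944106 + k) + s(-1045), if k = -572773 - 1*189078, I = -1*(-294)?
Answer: -4982783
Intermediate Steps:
I = 294
k = -761851 (k = -572773 - 189078 = -761851)
x(H) = -3*H² (x(H) = -3*H*H = -3*H²)
s(q) = 294 + q - 3*q² (s(q) = (q - 3*q²) + 294 = 294 + q - 3*q²)
(-944106 + k) + s(-1045) = (-944106 - 761851) + (294 - 1045 - 3*(-1045)²) = -1705957 + (294 - 1045 - 3*1092025) = -1705957 + (294 - 1045 - 3276075) = -1705957 - 3276826 = -4982783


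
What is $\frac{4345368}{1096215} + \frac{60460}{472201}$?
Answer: $\frac{706054757956}{172544606405} \approx 4.092$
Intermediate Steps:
$\frac{4345368}{1096215} + \frac{60460}{472201} = 4345368 \cdot \frac{1}{1096215} + 60460 \cdot \frac{1}{472201} = \frac{1448456}{365405} + \frac{60460}{472201} = \frac{706054757956}{172544606405}$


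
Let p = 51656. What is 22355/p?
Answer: 22355/51656 ≈ 0.43277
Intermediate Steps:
22355/p = 22355/51656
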